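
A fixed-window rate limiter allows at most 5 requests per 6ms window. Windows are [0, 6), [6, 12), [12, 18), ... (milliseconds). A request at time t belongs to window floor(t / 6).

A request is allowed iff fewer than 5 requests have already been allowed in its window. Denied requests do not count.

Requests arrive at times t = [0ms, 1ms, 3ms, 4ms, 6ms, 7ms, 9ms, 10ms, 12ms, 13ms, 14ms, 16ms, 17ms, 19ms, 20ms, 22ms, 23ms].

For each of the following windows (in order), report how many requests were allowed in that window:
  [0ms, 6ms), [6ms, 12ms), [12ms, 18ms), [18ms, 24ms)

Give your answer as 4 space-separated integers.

Processing requests:
  req#1 t=0ms (window 0): ALLOW
  req#2 t=1ms (window 0): ALLOW
  req#3 t=3ms (window 0): ALLOW
  req#4 t=4ms (window 0): ALLOW
  req#5 t=6ms (window 1): ALLOW
  req#6 t=7ms (window 1): ALLOW
  req#7 t=9ms (window 1): ALLOW
  req#8 t=10ms (window 1): ALLOW
  req#9 t=12ms (window 2): ALLOW
  req#10 t=13ms (window 2): ALLOW
  req#11 t=14ms (window 2): ALLOW
  req#12 t=16ms (window 2): ALLOW
  req#13 t=17ms (window 2): ALLOW
  req#14 t=19ms (window 3): ALLOW
  req#15 t=20ms (window 3): ALLOW
  req#16 t=22ms (window 3): ALLOW
  req#17 t=23ms (window 3): ALLOW

Allowed counts by window: 4 4 5 4

Answer: 4 4 5 4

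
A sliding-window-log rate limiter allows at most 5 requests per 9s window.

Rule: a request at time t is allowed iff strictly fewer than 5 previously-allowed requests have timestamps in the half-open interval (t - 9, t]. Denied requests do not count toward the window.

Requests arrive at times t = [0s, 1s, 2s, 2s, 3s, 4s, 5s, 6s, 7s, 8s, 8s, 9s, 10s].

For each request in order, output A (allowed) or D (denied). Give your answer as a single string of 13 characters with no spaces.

Tracking allowed requests in the window:
  req#1 t=0s: ALLOW
  req#2 t=1s: ALLOW
  req#3 t=2s: ALLOW
  req#4 t=2s: ALLOW
  req#5 t=3s: ALLOW
  req#6 t=4s: DENY
  req#7 t=5s: DENY
  req#8 t=6s: DENY
  req#9 t=7s: DENY
  req#10 t=8s: DENY
  req#11 t=8s: DENY
  req#12 t=9s: ALLOW
  req#13 t=10s: ALLOW

Answer: AAAAADDDDDDAA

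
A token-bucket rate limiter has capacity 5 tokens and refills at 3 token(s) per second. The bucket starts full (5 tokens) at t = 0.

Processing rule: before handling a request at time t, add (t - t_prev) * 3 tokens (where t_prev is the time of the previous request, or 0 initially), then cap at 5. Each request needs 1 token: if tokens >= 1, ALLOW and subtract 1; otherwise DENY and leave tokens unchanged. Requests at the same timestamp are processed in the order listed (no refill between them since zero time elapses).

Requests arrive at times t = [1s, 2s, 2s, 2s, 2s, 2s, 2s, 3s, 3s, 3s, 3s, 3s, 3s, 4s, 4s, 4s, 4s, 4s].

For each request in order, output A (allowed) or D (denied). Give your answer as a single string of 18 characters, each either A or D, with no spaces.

Answer: AAAAAADAAADDDAAADD

Derivation:
Simulating step by step:
  req#1 t=1s: ALLOW
  req#2 t=2s: ALLOW
  req#3 t=2s: ALLOW
  req#4 t=2s: ALLOW
  req#5 t=2s: ALLOW
  req#6 t=2s: ALLOW
  req#7 t=2s: DENY
  req#8 t=3s: ALLOW
  req#9 t=3s: ALLOW
  req#10 t=3s: ALLOW
  req#11 t=3s: DENY
  req#12 t=3s: DENY
  req#13 t=3s: DENY
  req#14 t=4s: ALLOW
  req#15 t=4s: ALLOW
  req#16 t=4s: ALLOW
  req#17 t=4s: DENY
  req#18 t=4s: DENY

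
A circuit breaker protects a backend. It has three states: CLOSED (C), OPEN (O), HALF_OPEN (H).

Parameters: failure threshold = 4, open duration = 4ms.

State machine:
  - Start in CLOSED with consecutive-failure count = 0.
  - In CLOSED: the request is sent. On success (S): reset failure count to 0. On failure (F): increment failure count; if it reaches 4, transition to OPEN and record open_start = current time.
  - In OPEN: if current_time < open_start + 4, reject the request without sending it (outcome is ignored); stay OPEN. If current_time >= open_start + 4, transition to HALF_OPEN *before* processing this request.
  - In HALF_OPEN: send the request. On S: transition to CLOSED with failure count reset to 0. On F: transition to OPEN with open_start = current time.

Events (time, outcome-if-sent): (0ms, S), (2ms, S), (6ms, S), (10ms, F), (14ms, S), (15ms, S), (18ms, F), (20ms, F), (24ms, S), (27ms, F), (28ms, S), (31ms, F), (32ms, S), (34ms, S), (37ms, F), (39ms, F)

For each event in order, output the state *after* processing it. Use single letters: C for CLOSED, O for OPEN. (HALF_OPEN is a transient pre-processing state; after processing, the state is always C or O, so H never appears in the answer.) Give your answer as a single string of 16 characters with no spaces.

Answer: CCCCCCCCCCCCCCCC

Derivation:
State after each event:
  event#1 t=0ms outcome=S: state=CLOSED
  event#2 t=2ms outcome=S: state=CLOSED
  event#3 t=6ms outcome=S: state=CLOSED
  event#4 t=10ms outcome=F: state=CLOSED
  event#5 t=14ms outcome=S: state=CLOSED
  event#6 t=15ms outcome=S: state=CLOSED
  event#7 t=18ms outcome=F: state=CLOSED
  event#8 t=20ms outcome=F: state=CLOSED
  event#9 t=24ms outcome=S: state=CLOSED
  event#10 t=27ms outcome=F: state=CLOSED
  event#11 t=28ms outcome=S: state=CLOSED
  event#12 t=31ms outcome=F: state=CLOSED
  event#13 t=32ms outcome=S: state=CLOSED
  event#14 t=34ms outcome=S: state=CLOSED
  event#15 t=37ms outcome=F: state=CLOSED
  event#16 t=39ms outcome=F: state=CLOSED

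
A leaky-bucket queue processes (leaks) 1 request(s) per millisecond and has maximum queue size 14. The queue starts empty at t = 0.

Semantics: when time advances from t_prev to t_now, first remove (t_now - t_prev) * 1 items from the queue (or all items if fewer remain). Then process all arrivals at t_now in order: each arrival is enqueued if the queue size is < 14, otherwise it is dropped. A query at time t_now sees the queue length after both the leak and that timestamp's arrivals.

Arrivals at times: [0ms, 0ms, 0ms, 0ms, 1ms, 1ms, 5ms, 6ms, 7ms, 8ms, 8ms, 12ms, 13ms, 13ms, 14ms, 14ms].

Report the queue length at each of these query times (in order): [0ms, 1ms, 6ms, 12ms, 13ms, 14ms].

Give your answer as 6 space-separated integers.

Answer: 4 5 2 1 2 3

Derivation:
Queue lengths at query times:
  query t=0ms: backlog = 4
  query t=1ms: backlog = 5
  query t=6ms: backlog = 2
  query t=12ms: backlog = 1
  query t=13ms: backlog = 2
  query t=14ms: backlog = 3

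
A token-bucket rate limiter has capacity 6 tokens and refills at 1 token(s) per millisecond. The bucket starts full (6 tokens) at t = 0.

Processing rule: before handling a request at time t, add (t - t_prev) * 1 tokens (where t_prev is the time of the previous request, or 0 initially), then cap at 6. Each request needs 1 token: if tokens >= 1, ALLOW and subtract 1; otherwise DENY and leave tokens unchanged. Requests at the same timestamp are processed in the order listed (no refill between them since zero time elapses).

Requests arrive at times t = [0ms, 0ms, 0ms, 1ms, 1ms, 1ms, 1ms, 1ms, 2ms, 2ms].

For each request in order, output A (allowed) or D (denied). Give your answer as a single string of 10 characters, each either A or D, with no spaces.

Answer: AAAAAAADAD

Derivation:
Simulating step by step:
  req#1 t=0ms: ALLOW
  req#2 t=0ms: ALLOW
  req#3 t=0ms: ALLOW
  req#4 t=1ms: ALLOW
  req#5 t=1ms: ALLOW
  req#6 t=1ms: ALLOW
  req#7 t=1ms: ALLOW
  req#8 t=1ms: DENY
  req#9 t=2ms: ALLOW
  req#10 t=2ms: DENY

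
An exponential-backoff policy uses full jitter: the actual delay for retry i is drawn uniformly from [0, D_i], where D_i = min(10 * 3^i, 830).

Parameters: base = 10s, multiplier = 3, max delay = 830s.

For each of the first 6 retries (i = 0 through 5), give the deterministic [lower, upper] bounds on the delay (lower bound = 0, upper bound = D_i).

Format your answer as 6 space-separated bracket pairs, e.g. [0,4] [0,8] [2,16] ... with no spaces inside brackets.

Answer: [0,10] [0,30] [0,90] [0,270] [0,810] [0,830]

Derivation:
Computing bounds per retry:
  i=0: D_i=min(10*3^0,830)=10, bounds=[0,10]
  i=1: D_i=min(10*3^1,830)=30, bounds=[0,30]
  i=2: D_i=min(10*3^2,830)=90, bounds=[0,90]
  i=3: D_i=min(10*3^3,830)=270, bounds=[0,270]
  i=4: D_i=min(10*3^4,830)=810, bounds=[0,810]
  i=5: D_i=min(10*3^5,830)=830, bounds=[0,830]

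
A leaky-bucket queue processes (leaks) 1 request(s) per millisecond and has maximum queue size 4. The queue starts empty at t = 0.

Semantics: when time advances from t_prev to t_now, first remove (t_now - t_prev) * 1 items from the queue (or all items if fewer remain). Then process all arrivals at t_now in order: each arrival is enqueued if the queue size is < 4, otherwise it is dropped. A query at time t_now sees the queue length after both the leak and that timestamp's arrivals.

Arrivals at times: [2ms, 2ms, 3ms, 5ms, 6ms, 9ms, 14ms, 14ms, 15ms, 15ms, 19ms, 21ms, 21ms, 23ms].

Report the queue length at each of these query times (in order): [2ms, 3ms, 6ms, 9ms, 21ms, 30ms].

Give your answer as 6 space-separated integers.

Queue lengths at query times:
  query t=2ms: backlog = 2
  query t=3ms: backlog = 2
  query t=6ms: backlog = 1
  query t=9ms: backlog = 1
  query t=21ms: backlog = 2
  query t=30ms: backlog = 0

Answer: 2 2 1 1 2 0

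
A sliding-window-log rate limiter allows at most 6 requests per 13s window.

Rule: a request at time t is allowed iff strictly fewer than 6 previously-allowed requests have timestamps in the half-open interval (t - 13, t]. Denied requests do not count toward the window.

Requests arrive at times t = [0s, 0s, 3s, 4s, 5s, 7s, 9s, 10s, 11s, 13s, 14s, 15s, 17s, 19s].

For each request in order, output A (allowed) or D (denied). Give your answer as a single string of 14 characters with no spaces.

Tracking allowed requests in the window:
  req#1 t=0s: ALLOW
  req#2 t=0s: ALLOW
  req#3 t=3s: ALLOW
  req#4 t=4s: ALLOW
  req#5 t=5s: ALLOW
  req#6 t=7s: ALLOW
  req#7 t=9s: DENY
  req#8 t=10s: DENY
  req#9 t=11s: DENY
  req#10 t=13s: ALLOW
  req#11 t=14s: ALLOW
  req#12 t=15s: DENY
  req#13 t=17s: ALLOW
  req#14 t=19s: ALLOW

Answer: AAAAAADDDAADAA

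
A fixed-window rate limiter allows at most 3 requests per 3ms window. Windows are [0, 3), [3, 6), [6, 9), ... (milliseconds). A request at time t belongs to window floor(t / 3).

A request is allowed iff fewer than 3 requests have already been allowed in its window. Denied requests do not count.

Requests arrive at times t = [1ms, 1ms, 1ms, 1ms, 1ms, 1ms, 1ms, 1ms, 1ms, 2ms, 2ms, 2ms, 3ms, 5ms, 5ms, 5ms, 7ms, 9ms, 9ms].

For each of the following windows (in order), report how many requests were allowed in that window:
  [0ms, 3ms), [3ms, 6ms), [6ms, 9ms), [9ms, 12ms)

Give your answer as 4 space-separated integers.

Processing requests:
  req#1 t=1ms (window 0): ALLOW
  req#2 t=1ms (window 0): ALLOW
  req#3 t=1ms (window 0): ALLOW
  req#4 t=1ms (window 0): DENY
  req#5 t=1ms (window 0): DENY
  req#6 t=1ms (window 0): DENY
  req#7 t=1ms (window 0): DENY
  req#8 t=1ms (window 0): DENY
  req#9 t=1ms (window 0): DENY
  req#10 t=2ms (window 0): DENY
  req#11 t=2ms (window 0): DENY
  req#12 t=2ms (window 0): DENY
  req#13 t=3ms (window 1): ALLOW
  req#14 t=5ms (window 1): ALLOW
  req#15 t=5ms (window 1): ALLOW
  req#16 t=5ms (window 1): DENY
  req#17 t=7ms (window 2): ALLOW
  req#18 t=9ms (window 3): ALLOW
  req#19 t=9ms (window 3): ALLOW

Allowed counts by window: 3 3 1 2

Answer: 3 3 1 2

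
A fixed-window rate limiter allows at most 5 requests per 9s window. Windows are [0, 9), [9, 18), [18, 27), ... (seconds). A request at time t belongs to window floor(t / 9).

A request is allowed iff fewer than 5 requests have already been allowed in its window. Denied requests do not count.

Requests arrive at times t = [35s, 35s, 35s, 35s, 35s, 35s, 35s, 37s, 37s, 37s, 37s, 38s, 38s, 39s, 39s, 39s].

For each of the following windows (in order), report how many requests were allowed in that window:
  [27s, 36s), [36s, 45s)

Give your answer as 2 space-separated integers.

Answer: 5 5

Derivation:
Processing requests:
  req#1 t=35s (window 3): ALLOW
  req#2 t=35s (window 3): ALLOW
  req#3 t=35s (window 3): ALLOW
  req#4 t=35s (window 3): ALLOW
  req#5 t=35s (window 3): ALLOW
  req#6 t=35s (window 3): DENY
  req#7 t=35s (window 3): DENY
  req#8 t=37s (window 4): ALLOW
  req#9 t=37s (window 4): ALLOW
  req#10 t=37s (window 4): ALLOW
  req#11 t=37s (window 4): ALLOW
  req#12 t=38s (window 4): ALLOW
  req#13 t=38s (window 4): DENY
  req#14 t=39s (window 4): DENY
  req#15 t=39s (window 4): DENY
  req#16 t=39s (window 4): DENY

Allowed counts by window: 5 5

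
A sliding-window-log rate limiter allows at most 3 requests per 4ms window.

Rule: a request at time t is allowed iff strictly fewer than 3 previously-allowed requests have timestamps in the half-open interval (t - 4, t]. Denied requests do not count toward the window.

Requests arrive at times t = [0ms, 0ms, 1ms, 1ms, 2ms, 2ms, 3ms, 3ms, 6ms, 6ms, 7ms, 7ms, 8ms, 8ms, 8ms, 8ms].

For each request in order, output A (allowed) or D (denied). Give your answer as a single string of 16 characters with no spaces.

Tracking allowed requests in the window:
  req#1 t=0ms: ALLOW
  req#2 t=0ms: ALLOW
  req#3 t=1ms: ALLOW
  req#4 t=1ms: DENY
  req#5 t=2ms: DENY
  req#6 t=2ms: DENY
  req#7 t=3ms: DENY
  req#8 t=3ms: DENY
  req#9 t=6ms: ALLOW
  req#10 t=6ms: ALLOW
  req#11 t=7ms: ALLOW
  req#12 t=7ms: DENY
  req#13 t=8ms: DENY
  req#14 t=8ms: DENY
  req#15 t=8ms: DENY
  req#16 t=8ms: DENY

Answer: AAADDDDDAAADDDDD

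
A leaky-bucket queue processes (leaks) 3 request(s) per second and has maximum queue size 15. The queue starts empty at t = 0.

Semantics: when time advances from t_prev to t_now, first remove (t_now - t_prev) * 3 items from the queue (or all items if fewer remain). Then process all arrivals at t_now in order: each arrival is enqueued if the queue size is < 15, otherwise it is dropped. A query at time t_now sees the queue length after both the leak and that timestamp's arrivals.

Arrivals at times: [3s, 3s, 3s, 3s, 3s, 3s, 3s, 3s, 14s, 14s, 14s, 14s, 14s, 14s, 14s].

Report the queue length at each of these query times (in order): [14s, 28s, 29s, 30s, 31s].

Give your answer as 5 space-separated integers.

Answer: 7 0 0 0 0

Derivation:
Queue lengths at query times:
  query t=14s: backlog = 7
  query t=28s: backlog = 0
  query t=29s: backlog = 0
  query t=30s: backlog = 0
  query t=31s: backlog = 0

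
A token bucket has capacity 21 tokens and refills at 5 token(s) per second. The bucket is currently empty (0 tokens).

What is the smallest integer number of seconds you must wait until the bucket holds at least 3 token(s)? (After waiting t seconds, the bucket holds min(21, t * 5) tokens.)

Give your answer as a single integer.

Answer: 1

Derivation:
Need t * 5 >= 3, so t >= 3/5.
Smallest integer t = ceil(3/5) = 1.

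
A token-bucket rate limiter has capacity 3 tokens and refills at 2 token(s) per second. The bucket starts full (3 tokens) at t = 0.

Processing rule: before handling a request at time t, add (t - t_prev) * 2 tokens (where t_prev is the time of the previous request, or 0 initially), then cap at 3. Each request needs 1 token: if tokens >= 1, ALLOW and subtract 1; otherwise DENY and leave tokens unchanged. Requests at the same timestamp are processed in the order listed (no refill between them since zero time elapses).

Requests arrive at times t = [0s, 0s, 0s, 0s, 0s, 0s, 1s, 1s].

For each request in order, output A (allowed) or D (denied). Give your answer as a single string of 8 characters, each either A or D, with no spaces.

Simulating step by step:
  req#1 t=0s: ALLOW
  req#2 t=0s: ALLOW
  req#3 t=0s: ALLOW
  req#4 t=0s: DENY
  req#5 t=0s: DENY
  req#6 t=0s: DENY
  req#7 t=1s: ALLOW
  req#8 t=1s: ALLOW

Answer: AAADDDAA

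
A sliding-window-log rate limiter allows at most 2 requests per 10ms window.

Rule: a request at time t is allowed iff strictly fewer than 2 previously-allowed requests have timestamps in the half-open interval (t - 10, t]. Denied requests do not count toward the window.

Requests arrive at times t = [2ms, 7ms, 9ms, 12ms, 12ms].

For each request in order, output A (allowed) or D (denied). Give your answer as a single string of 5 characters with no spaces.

Tracking allowed requests in the window:
  req#1 t=2ms: ALLOW
  req#2 t=7ms: ALLOW
  req#3 t=9ms: DENY
  req#4 t=12ms: ALLOW
  req#5 t=12ms: DENY

Answer: AADAD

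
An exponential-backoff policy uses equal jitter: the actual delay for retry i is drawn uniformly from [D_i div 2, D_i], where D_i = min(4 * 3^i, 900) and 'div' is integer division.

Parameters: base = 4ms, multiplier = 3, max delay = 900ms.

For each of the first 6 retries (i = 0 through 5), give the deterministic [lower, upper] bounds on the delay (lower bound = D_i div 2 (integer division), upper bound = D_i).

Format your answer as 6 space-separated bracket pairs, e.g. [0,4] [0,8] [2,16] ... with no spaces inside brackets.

Answer: [2,4] [6,12] [18,36] [54,108] [162,324] [450,900]

Derivation:
Computing bounds per retry:
  i=0: D_i=min(4*3^0,900)=4, bounds=[2,4]
  i=1: D_i=min(4*3^1,900)=12, bounds=[6,12]
  i=2: D_i=min(4*3^2,900)=36, bounds=[18,36]
  i=3: D_i=min(4*3^3,900)=108, bounds=[54,108]
  i=4: D_i=min(4*3^4,900)=324, bounds=[162,324]
  i=5: D_i=min(4*3^5,900)=900, bounds=[450,900]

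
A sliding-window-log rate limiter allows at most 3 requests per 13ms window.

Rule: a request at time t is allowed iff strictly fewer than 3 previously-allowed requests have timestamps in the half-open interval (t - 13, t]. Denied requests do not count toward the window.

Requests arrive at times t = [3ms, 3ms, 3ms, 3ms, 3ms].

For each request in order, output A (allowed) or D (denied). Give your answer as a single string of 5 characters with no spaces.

Answer: AAADD

Derivation:
Tracking allowed requests in the window:
  req#1 t=3ms: ALLOW
  req#2 t=3ms: ALLOW
  req#3 t=3ms: ALLOW
  req#4 t=3ms: DENY
  req#5 t=3ms: DENY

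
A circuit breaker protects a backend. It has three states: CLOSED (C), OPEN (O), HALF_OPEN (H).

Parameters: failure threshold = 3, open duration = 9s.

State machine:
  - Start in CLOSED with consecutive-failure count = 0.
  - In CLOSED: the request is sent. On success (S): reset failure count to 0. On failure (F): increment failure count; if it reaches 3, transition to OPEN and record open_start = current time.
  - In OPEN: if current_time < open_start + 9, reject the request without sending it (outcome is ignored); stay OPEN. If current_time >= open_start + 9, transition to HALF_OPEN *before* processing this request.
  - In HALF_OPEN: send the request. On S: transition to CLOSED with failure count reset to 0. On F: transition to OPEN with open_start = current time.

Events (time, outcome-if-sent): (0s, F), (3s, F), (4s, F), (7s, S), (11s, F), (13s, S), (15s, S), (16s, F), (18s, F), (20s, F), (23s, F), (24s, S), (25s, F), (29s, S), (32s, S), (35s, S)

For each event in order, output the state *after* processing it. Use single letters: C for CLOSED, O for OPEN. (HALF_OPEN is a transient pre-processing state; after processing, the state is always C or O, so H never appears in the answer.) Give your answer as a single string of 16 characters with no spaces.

State after each event:
  event#1 t=0s outcome=F: state=CLOSED
  event#2 t=3s outcome=F: state=CLOSED
  event#3 t=4s outcome=F: state=OPEN
  event#4 t=7s outcome=S: state=OPEN
  event#5 t=11s outcome=F: state=OPEN
  event#6 t=13s outcome=S: state=CLOSED
  event#7 t=15s outcome=S: state=CLOSED
  event#8 t=16s outcome=F: state=CLOSED
  event#9 t=18s outcome=F: state=CLOSED
  event#10 t=20s outcome=F: state=OPEN
  event#11 t=23s outcome=F: state=OPEN
  event#12 t=24s outcome=S: state=OPEN
  event#13 t=25s outcome=F: state=OPEN
  event#14 t=29s outcome=S: state=CLOSED
  event#15 t=32s outcome=S: state=CLOSED
  event#16 t=35s outcome=S: state=CLOSED

Answer: CCOOOCCCCOOOOCCC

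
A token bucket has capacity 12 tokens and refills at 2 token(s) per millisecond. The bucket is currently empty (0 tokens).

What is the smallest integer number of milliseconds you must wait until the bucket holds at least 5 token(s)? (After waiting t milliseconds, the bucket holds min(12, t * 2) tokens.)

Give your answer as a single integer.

Answer: 3

Derivation:
Need t * 2 >= 5, so t >= 5/2.
Smallest integer t = ceil(5/2) = 3.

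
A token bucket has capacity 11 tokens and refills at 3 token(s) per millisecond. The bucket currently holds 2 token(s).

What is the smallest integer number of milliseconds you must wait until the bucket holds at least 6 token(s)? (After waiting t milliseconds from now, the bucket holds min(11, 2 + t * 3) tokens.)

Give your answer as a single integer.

Answer: 2

Derivation:
Need 2 + t * 3 >= 6, so t >= 4/3.
Smallest integer t = ceil(4/3) = 2.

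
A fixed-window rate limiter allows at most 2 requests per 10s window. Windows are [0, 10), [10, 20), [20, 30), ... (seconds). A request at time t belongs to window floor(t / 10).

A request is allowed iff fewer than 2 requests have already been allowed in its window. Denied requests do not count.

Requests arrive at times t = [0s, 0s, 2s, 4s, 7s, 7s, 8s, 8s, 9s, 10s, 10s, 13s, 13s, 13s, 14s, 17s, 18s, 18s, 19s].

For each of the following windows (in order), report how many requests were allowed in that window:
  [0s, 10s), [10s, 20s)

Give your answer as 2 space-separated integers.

Answer: 2 2

Derivation:
Processing requests:
  req#1 t=0s (window 0): ALLOW
  req#2 t=0s (window 0): ALLOW
  req#3 t=2s (window 0): DENY
  req#4 t=4s (window 0): DENY
  req#5 t=7s (window 0): DENY
  req#6 t=7s (window 0): DENY
  req#7 t=8s (window 0): DENY
  req#8 t=8s (window 0): DENY
  req#9 t=9s (window 0): DENY
  req#10 t=10s (window 1): ALLOW
  req#11 t=10s (window 1): ALLOW
  req#12 t=13s (window 1): DENY
  req#13 t=13s (window 1): DENY
  req#14 t=13s (window 1): DENY
  req#15 t=14s (window 1): DENY
  req#16 t=17s (window 1): DENY
  req#17 t=18s (window 1): DENY
  req#18 t=18s (window 1): DENY
  req#19 t=19s (window 1): DENY

Allowed counts by window: 2 2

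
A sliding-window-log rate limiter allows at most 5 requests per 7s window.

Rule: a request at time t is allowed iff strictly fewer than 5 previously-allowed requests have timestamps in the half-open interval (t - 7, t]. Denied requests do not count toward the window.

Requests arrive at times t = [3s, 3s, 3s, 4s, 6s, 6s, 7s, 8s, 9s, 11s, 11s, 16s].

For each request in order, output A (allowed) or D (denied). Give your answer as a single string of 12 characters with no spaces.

Tracking allowed requests in the window:
  req#1 t=3s: ALLOW
  req#2 t=3s: ALLOW
  req#3 t=3s: ALLOW
  req#4 t=4s: ALLOW
  req#5 t=6s: ALLOW
  req#6 t=6s: DENY
  req#7 t=7s: DENY
  req#8 t=8s: DENY
  req#9 t=9s: DENY
  req#10 t=11s: ALLOW
  req#11 t=11s: ALLOW
  req#12 t=16s: ALLOW

Answer: AAAAADDDDAAA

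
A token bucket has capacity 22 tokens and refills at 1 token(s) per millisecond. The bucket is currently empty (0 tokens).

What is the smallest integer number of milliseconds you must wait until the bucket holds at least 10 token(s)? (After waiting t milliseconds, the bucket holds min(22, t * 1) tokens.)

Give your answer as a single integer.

Need t * 1 >= 10, so t >= 10/1.
Smallest integer t = ceil(10/1) = 10.

Answer: 10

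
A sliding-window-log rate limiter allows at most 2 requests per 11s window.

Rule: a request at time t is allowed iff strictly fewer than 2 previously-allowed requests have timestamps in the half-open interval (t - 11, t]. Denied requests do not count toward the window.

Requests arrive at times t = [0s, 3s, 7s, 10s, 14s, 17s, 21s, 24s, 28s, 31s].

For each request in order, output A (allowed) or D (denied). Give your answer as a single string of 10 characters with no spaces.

Tracking allowed requests in the window:
  req#1 t=0s: ALLOW
  req#2 t=3s: ALLOW
  req#3 t=7s: DENY
  req#4 t=10s: DENY
  req#5 t=14s: ALLOW
  req#6 t=17s: ALLOW
  req#7 t=21s: DENY
  req#8 t=24s: DENY
  req#9 t=28s: ALLOW
  req#10 t=31s: ALLOW

Answer: AADDAADDAA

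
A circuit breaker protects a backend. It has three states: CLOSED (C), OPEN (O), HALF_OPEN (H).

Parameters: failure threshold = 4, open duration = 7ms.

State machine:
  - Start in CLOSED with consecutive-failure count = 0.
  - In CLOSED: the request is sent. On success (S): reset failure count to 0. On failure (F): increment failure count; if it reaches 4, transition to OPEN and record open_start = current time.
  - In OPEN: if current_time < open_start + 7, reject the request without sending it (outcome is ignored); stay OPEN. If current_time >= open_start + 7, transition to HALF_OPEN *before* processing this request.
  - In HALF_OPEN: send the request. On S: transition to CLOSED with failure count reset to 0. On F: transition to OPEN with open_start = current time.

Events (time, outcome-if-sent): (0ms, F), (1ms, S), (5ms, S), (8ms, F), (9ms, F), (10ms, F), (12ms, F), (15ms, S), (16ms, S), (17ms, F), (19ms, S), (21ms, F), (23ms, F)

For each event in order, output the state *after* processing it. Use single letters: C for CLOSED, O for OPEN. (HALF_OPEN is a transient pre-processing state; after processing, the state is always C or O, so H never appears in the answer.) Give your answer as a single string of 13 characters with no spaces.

State after each event:
  event#1 t=0ms outcome=F: state=CLOSED
  event#2 t=1ms outcome=S: state=CLOSED
  event#3 t=5ms outcome=S: state=CLOSED
  event#4 t=8ms outcome=F: state=CLOSED
  event#5 t=9ms outcome=F: state=CLOSED
  event#6 t=10ms outcome=F: state=CLOSED
  event#7 t=12ms outcome=F: state=OPEN
  event#8 t=15ms outcome=S: state=OPEN
  event#9 t=16ms outcome=S: state=OPEN
  event#10 t=17ms outcome=F: state=OPEN
  event#11 t=19ms outcome=S: state=CLOSED
  event#12 t=21ms outcome=F: state=CLOSED
  event#13 t=23ms outcome=F: state=CLOSED

Answer: CCCCCCOOOOCCC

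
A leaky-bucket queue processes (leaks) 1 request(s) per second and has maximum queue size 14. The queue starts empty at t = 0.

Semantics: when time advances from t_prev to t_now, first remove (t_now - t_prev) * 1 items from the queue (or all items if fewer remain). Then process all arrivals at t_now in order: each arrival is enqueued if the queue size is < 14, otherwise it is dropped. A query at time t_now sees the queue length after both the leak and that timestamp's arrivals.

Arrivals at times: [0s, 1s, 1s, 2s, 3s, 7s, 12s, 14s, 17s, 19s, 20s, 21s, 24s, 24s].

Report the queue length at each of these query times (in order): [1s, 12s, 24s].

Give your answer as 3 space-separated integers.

Answer: 2 1 2

Derivation:
Queue lengths at query times:
  query t=1s: backlog = 2
  query t=12s: backlog = 1
  query t=24s: backlog = 2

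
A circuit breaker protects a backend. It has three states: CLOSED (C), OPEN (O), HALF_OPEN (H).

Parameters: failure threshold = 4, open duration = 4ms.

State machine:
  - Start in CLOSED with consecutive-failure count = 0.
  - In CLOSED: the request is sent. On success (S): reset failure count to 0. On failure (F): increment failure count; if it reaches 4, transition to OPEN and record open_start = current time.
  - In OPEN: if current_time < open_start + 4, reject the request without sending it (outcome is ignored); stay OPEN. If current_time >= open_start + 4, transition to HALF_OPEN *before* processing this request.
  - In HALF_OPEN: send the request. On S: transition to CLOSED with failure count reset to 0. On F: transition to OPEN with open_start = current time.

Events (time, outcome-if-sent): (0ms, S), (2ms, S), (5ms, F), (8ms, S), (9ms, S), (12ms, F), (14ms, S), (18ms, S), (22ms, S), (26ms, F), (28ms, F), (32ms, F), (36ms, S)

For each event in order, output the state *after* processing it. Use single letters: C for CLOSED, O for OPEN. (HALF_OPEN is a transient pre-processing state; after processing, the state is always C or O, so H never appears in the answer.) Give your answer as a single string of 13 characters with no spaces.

Answer: CCCCCCCCCCCCC

Derivation:
State after each event:
  event#1 t=0ms outcome=S: state=CLOSED
  event#2 t=2ms outcome=S: state=CLOSED
  event#3 t=5ms outcome=F: state=CLOSED
  event#4 t=8ms outcome=S: state=CLOSED
  event#5 t=9ms outcome=S: state=CLOSED
  event#6 t=12ms outcome=F: state=CLOSED
  event#7 t=14ms outcome=S: state=CLOSED
  event#8 t=18ms outcome=S: state=CLOSED
  event#9 t=22ms outcome=S: state=CLOSED
  event#10 t=26ms outcome=F: state=CLOSED
  event#11 t=28ms outcome=F: state=CLOSED
  event#12 t=32ms outcome=F: state=CLOSED
  event#13 t=36ms outcome=S: state=CLOSED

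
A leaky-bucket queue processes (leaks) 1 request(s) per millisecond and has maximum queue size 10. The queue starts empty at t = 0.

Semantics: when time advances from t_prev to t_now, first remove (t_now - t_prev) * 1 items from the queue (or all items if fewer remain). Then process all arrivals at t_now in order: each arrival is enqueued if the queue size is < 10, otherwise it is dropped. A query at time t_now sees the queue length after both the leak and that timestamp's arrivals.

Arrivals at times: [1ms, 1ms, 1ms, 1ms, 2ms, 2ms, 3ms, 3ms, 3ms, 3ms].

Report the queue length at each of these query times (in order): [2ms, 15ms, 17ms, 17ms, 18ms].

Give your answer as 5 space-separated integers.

Queue lengths at query times:
  query t=2ms: backlog = 5
  query t=15ms: backlog = 0
  query t=17ms: backlog = 0
  query t=17ms: backlog = 0
  query t=18ms: backlog = 0

Answer: 5 0 0 0 0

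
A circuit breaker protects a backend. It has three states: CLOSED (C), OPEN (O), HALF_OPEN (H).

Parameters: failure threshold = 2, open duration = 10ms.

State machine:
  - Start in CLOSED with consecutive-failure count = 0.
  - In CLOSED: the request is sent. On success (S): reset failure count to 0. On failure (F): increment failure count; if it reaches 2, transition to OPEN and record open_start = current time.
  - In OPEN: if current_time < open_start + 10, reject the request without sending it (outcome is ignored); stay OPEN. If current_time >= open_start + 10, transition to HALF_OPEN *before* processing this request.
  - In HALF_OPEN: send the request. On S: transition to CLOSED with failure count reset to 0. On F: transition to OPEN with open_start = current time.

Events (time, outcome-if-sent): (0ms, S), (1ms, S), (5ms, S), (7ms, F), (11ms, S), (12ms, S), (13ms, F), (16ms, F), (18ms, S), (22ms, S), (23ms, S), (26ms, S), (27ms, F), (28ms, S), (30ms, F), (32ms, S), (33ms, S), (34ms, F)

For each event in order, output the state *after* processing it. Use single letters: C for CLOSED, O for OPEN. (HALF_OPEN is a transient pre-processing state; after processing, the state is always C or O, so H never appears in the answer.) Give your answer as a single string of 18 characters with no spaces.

Answer: CCCCCCCOOOOCCCCCCC

Derivation:
State after each event:
  event#1 t=0ms outcome=S: state=CLOSED
  event#2 t=1ms outcome=S: state=CLOSED
  event#3 t=5ms outcome=S: state=CLOSED
  event#4 t=7ms outcome=F: state=CLOSED
  event#5 t=11ms outcome=S: state=CLOSED
  event#6 t=12ms outcome=S: state=CLOSED
  event#7 t=13ms outcome=F: state=CLOSED
  event#8 t=16ms outcome=F: state=OPEN
  event#9 t=18ms outcome=S: state=OPEN
  event#10 t=22ms outcome=S: state=OPEN
  event#11 t=23ms outcome=S: state=OPEN
  event#12 t=26ms outcome=S: state=CLOSED
  event#13 t=27ms outcome=F: state=CLOSED
  event#14 t=28ms outcome=S: state=CLOSED
  event#15 t=30ms outcome=F: state=CLOSED
  event#16 t=32ms outcome=S: state=CLOSED
  event#17 t=33ms outcome=S: state=CLOSED
  event#18 t=34ms outcome=F: state=CLOSED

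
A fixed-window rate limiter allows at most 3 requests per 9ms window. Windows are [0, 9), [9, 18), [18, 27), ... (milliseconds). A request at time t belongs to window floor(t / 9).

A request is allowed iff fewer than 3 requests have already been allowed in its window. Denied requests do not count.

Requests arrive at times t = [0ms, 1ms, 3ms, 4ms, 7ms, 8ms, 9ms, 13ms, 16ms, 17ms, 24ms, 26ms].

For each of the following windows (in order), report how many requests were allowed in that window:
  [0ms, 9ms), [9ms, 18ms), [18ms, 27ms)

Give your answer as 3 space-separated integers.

Processing requests:
  req#1 t=0ms (window 0): ALLOW
  req#2 t=1ms (window 0): ALLOW
  req#3 t=3ms (window 0): ALLOW
  req#4 t=4ms (window 0): DENY
  req#5 t=7ms (window 0): DENY
  req#6 t=8ms (window 0): DENY
  req#7 t=9ms (window 1): ALLOW
  req#8 t=13ms (window 1): ALLOW
  req#9 t=16ms (window 1): ALLOW
  req#10 t=17ms (window 1): DENY
  req#11 t=24ms (window 2): ALLOW
  req#12 t=26ms (window 2): ALLOW

Allowed counts by window: 3 3 2

Answer: 3 3 2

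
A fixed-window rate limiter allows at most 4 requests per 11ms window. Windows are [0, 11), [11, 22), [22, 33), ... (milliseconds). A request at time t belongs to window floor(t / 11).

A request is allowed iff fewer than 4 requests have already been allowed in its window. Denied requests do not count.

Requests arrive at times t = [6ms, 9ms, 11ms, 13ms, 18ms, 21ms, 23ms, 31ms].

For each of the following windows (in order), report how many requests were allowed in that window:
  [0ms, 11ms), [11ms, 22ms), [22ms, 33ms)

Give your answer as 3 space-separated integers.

Processing requests:
  req#1 t=6ms (window 0): ALLOW
  req#2 t=9ms (window 0): ALLOW
  req#3 t=11ms (window 1): ALLOW
  req#4 t=13ms (window 1): ALLOW
  req#5 t=18ms (window 1): ALLOW
  req#6 t=21ms (window 1): ALLOW
  req#7 t=23ms (window 2): ALLOW
  req#8 t=31ms (window 2): ALLOW

Allowed counts by window: 2 4 2

Answer: 2 4 2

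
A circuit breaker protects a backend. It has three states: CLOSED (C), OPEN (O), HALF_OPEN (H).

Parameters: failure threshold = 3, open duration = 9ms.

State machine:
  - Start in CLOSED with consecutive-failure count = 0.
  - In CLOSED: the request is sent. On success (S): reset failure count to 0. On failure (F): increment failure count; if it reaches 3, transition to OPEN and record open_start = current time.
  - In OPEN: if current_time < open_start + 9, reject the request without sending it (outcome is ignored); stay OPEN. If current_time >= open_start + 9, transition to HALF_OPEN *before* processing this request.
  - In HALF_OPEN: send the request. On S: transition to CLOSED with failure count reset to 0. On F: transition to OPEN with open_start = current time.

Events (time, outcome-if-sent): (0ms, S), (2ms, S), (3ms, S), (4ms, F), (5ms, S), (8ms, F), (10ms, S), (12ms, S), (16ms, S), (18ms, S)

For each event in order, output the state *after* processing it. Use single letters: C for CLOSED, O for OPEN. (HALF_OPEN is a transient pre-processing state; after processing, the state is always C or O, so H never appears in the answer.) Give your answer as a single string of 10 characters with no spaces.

State after each event:
  event#1 t=0ms outcome=S: state=CLOSED
  event#2 t=2ms outcome=S: state=CLOSED
  event#3 t=3ms outcome=S: state=CLOSED
  event#4 t=4ms outcome=F: state=CLOSED
  event#5 t=5ms outcome=S: state=CLOSED
  event#6 t=8ms outcome=F: state=CLOSED
  event#7 t=10ms outcome=S: state=CLOSED
  event#8 t=12ms outcome=S: state=CLOSED
  event#9 t=16ms outcome=S: state=CLOSED
  event#10 t=18ms outcome=S: state=CLOSED

Answer: CCCCCCCCCC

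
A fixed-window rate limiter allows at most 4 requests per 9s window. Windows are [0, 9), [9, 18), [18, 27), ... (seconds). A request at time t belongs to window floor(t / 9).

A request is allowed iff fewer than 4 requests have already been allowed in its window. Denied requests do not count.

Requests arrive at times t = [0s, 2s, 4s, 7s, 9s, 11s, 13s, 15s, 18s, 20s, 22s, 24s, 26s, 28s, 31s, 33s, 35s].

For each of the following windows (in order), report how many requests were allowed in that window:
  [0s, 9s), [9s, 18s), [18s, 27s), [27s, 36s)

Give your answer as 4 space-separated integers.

Answer: 4 4 4 4

Derivation:
Processing requests:
  req#1 t=0s (window 0): ALLOW
  req#2 t=2s (window 0): ALLOW
  req#3 t=4s (window 0): ALLOW
  req#4 t=7s (window 0): ALLOW
  req#5 t=9s (window 1): ALLOW
  req#6 t=11s (window 1): ALLOW
  req#7 t=13s (window 1): ALLOW
  req#8 t=15s (window 1): ALLOW
  req#9 t=18s (window 2): ALLOW
  req#10 t=20s (window 2): ALLOW
  req#11 t=22s (window 2): ALLOW
  req#12 t=24s (window 2): ALLOW
  req#13 t=26s (window 2): DENY
  req#14 t=28s (window 3): ALLOW
  req#15 t=31s (window 3): ALLOW
  req#16 t=33s (window 3): ALLOW
  req#17 t=35s (window 3): ALLOW

Allowed counts by window: 4 4 4 4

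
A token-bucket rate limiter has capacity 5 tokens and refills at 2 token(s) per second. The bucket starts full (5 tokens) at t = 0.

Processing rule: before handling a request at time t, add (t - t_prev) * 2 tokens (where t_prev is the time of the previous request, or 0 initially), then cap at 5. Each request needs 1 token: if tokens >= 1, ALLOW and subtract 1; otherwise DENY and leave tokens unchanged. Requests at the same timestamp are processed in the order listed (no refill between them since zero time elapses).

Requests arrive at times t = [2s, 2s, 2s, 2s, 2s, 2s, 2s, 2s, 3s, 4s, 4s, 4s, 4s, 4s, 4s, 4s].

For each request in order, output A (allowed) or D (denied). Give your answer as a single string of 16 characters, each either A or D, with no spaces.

Answer: AAAAADDDAAAADDDD

Derivation:
Simulating step by step:
  req#1 t=2s: ALLOW
  req#2 t=2s: ALLOW
  req#3 t=2s: ALLOW
  req#4 t=2s: ALLOW
  req#5 t=2s: ALLOW
  req#6 t=2s: DENY
  req#7 t=2s: DENY
  req#8 t=2s: DENY
  req#9 t=3s: ALLOW
  req#10 t=4s: ALLOW
  req#11 t=4s: ALLOW
  req#12 t=4s: ALLOW
  req#13 t=4s: DENY
  req#14 t=4s: DENY
  req#15 t=4s: DENY
  req#16 t=4s: DENY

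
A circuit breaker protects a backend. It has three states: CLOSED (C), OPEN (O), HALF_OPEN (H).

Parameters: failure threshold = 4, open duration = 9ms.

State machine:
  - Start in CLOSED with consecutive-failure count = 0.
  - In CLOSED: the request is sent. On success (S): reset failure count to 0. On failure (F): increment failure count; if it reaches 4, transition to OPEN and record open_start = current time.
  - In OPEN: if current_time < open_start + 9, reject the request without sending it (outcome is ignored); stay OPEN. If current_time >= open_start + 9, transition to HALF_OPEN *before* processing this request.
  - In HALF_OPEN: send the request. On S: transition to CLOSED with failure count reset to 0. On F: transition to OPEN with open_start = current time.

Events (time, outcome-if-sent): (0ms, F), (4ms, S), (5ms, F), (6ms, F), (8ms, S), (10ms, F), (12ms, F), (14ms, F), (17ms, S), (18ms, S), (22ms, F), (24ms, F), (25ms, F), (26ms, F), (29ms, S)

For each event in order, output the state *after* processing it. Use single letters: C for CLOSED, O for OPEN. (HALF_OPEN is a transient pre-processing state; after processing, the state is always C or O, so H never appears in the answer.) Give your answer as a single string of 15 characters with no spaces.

Answer: CCCCCCCCCCCCCOO

Derivation:
State after each event:
  event#1 t=0ms outcome=F: state=CLOSED
  event#2 t=4ms outcome=S: state=CLOSED
  event#3 t=5ms outcome=F: state=CLOSED
  event#4 t=6ms outcome=F: state=CLOSED
  event#5 t=8ms outcome=S: state=CLOSED
  event#6 t=10ms outcome=F: state=CLOSED
  event#7 t=12ms outcome=F: state=CLOSED
  event#8 t=14ms outcome=F: state=CLOSED
  event#9 t=17ms outcome=S: state=CLOSED
  event#10 t=18ms outcome=S: state=CLOSED
  event#11 t=22ms outcome=F: state=CLOSED
  event#12 t=24ms outcome=F: state=CLOSED
  event#13 t=25ms outcome=F: state=CLOSED
  event#14 t=26ms outcome=F: state=OPEN
  event#15 t=29ms outcome=S: state=OPEN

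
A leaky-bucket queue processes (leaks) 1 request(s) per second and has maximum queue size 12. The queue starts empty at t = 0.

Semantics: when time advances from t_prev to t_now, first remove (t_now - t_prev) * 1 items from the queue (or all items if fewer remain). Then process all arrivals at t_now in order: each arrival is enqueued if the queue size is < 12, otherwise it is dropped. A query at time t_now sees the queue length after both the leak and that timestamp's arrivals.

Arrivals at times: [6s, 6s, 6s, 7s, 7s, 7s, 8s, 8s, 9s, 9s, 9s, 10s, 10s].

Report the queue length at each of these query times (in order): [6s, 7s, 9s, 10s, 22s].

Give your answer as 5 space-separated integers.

Queue lengths at query times:
  query t=6s: backlog = 3
  query t=7s: backlog = 5
  query t=9s: backlog = 8
  query t=10s: backlog = 9
  query t=22s: backlog = 0

Answer: 3 5 8 9 0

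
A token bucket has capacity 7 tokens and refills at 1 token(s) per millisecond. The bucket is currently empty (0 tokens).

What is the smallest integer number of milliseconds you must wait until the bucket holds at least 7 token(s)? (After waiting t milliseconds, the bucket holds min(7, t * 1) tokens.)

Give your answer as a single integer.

Answer: 7

Derivation:
Need t * 1 >= 7, so t >= 7/1.
Smallest integer t = ceil(7/1) = 7.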